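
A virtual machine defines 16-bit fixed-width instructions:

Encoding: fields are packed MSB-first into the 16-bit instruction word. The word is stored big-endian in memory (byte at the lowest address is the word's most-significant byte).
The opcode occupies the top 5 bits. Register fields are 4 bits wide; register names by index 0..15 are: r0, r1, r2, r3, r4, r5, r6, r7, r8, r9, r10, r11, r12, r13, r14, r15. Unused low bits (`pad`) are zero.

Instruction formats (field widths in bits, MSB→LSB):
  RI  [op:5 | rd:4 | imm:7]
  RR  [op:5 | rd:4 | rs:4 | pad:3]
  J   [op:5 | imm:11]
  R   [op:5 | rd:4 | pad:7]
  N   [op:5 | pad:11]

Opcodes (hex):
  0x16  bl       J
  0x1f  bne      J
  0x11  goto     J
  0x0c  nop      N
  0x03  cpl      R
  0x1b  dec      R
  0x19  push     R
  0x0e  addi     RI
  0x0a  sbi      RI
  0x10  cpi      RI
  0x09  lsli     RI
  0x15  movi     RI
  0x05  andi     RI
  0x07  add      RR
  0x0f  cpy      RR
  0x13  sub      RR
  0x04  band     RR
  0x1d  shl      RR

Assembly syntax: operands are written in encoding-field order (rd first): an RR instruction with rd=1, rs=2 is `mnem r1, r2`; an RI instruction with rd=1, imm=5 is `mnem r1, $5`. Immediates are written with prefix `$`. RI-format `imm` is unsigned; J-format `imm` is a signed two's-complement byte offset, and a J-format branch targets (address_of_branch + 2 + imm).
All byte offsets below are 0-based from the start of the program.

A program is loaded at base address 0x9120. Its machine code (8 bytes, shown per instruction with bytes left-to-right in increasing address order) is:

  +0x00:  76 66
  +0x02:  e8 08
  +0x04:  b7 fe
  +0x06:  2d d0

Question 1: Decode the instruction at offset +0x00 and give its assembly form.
addi r12, $102

@+00  big-endian(76 66) = 0x7666
  opcode bits[15:11]=0xe: addi/RI
  rd: (w>>7)&0xf=0xc → r12
  imm: (w>>0)&0x7f=0x66 → $102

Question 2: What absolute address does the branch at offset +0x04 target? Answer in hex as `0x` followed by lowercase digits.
0x9124

off 0x04: read b7 fe as big → 0xb7fe
  opcode bits[15:11]=0x16: bl/J
  imm@[10:0]=0x7fe (s11→-2) ⇒ $-2
  target = base 0x9120 + off 0x04 + 2 + imm -2 = 0x9124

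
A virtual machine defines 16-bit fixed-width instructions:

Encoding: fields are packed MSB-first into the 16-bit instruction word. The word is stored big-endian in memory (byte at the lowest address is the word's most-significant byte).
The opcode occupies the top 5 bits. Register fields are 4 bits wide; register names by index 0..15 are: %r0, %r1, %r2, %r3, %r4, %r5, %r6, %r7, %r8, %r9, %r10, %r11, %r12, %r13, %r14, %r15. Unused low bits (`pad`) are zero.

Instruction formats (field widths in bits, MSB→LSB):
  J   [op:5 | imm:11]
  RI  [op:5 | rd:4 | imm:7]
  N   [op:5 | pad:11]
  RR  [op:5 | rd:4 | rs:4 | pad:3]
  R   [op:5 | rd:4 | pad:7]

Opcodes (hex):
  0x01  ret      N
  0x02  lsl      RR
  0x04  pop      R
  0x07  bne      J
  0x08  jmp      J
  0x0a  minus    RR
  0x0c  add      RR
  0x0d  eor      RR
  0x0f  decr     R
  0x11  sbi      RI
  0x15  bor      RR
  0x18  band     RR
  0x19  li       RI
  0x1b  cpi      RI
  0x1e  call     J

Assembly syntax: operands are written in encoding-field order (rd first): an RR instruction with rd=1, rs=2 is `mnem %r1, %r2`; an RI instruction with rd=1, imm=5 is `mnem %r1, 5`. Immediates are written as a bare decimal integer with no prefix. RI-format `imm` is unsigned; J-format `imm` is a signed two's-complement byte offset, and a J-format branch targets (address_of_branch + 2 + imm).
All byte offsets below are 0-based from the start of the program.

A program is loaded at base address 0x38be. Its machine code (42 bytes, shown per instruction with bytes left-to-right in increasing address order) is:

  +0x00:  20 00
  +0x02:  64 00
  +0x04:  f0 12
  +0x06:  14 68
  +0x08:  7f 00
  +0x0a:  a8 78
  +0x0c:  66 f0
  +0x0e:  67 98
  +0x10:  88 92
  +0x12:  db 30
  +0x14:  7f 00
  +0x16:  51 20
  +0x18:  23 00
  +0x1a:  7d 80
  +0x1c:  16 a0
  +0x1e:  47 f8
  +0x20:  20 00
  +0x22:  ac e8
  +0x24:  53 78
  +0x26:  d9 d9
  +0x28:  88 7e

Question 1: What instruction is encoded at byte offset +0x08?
+0x08: 7f 00 ⇒ word 0x7f00 (big)
  top 5b → 0xf → decr [R]
  [10:7] rd=14 = %r14

decr %r14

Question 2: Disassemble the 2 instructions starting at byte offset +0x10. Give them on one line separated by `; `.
sbi %r1, 18; cpi %r6, 48

[10] 88 92 → 0x8892
  top 5b → 0x11 → sbi [RI]
  rd@[10:7]=0x1 ⇒ %r1
  imm@[6:0]=0x12 ⇒ 18
[12] db 30 → 0xdb30
  top 5b → 0x1b → cpi [RI]
  rd@[10:7]=0x6 ⇒ %r6
  imm@[6:0]=0x30 ⇒ 48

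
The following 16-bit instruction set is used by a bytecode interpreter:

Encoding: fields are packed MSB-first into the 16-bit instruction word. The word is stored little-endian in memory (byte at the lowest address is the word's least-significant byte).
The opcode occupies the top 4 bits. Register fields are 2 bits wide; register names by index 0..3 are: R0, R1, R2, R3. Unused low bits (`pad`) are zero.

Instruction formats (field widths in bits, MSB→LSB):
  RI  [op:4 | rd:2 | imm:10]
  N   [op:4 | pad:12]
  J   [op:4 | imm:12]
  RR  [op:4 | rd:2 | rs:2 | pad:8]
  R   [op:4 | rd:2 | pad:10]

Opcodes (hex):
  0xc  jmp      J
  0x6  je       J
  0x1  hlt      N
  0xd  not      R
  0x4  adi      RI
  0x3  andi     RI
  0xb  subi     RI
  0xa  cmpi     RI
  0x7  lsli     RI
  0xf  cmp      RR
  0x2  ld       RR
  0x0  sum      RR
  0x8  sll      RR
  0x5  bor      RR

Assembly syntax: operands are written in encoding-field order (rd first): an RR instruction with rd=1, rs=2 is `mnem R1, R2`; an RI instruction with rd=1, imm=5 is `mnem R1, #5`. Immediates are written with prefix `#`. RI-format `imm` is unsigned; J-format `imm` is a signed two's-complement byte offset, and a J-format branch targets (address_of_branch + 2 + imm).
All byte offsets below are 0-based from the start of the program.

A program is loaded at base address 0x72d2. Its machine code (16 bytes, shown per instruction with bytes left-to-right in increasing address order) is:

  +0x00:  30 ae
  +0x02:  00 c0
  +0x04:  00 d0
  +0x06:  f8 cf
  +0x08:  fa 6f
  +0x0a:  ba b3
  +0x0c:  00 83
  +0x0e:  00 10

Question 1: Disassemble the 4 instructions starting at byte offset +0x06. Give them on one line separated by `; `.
jmp #-8; je #-6; subi R0, #954; sll R0, R3

+0x06: f8 cf ⇒ word 0xcff8 (little)
  opcode bits[15:12]=0xc: jmp/J
  imm@[11:0]=0xff8 (s12→-8) ⇒ #-8
+0x08: fa 6f ⇒ word 0x6ffa (little)
  opcode bits[15:12]=0x6: je/J
  imm@[11:0]=0xffa (s12→-6) ⇒ #-6
+0x0a: ba b3 ⇒ word 0xb3ba (little)
  opcode bits[15:12]=0xb: subi/RI
  rd@[11:10]=0x0 ⇒ R0
  imm@[9:0]=0x3ba ⇒ #954
+0x0c: 00 83 ⇒ word 0x8300 (little)
  opcode bits[15:12]=0x8: sll/RR
  rd@[11:10]=0x0 ⇒ R0
  rs@[9:8]=0x3 ⇒ R3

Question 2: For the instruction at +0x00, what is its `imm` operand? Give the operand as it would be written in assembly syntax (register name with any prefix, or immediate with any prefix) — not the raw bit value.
+0x00: 30 ae ⇒ word 0xae30 (little)
  opcode bits[15:12]=0xa: cmpi/RI
  [11:10] rd=3 = R3
  [9:0] imm=560 = #560

#560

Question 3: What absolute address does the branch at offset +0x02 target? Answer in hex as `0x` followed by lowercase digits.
+0x02: 00 c0 ⇒ word 0xc000 (little)
  op=0xc000>>12=0xc ⇒ jmp (J)
  imm: (w>>0)&0xfff=0x0 → #0
  target = base 0x72d2 + off 0x02 + 2 + imm 0 = 0x72d6

0x72d6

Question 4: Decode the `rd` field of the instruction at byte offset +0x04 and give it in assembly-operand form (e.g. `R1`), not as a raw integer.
+0x04: 00 d0 ⇒ word 0xd000 (little)
  op=0xd000>>12=0xd ⇒ not (R)
  rd@[11:10]=0x0 ⇒ R0

R0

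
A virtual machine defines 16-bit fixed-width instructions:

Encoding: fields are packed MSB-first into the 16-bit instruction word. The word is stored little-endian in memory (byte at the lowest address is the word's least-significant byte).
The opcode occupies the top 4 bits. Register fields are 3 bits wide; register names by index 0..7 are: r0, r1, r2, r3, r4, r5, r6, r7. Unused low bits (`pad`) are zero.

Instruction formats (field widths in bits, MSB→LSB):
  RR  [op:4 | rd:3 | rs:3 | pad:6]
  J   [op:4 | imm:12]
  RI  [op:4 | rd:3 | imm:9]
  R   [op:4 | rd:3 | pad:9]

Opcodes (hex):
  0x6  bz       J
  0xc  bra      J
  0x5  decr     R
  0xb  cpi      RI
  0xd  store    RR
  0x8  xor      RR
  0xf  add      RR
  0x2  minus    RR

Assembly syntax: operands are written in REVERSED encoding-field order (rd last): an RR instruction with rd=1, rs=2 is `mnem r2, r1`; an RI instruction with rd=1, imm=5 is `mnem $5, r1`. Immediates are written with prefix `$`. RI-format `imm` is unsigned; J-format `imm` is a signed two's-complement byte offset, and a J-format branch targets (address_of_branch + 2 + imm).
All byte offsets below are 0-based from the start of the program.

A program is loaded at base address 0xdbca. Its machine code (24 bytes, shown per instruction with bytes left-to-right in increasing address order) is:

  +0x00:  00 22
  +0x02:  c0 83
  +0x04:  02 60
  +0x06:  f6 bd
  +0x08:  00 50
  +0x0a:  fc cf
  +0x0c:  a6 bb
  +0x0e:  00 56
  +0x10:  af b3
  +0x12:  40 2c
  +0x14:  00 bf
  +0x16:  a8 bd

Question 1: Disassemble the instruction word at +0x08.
decr r0

off 0x08: read 00 50 as little → 0x5000
  opcode bits[15:12]=0x5: decr/R
  rd@[11:9]=0x0 ⇒ r0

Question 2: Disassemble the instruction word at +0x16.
+0x16: a8 bd ⇒ word 0xbda8 (little)
  opcode bits[15:12]=0xb: cpi/RI
  [11:9] rd=6 = r6
  [8:0] imm=424 = $424

cpi $424, r6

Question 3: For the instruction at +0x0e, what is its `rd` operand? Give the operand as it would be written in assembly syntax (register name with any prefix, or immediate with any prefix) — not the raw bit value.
off 0x0e: read 00 56 as little → 0x5600
  op=0x5600>>12=0x5 ⇒ decr (R)
  [11:9] rd=3 = r3

r3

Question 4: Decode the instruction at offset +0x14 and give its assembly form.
cpi $256, r7

+0x14: 00 bf ⇒ word 0xbf00 (little)
  top 4b → 0xb → cpi [RI]
  rd: (w>>9)&0x7=0x7 → r7
  imm: (w>>0)&0x1ff=0x100 → $256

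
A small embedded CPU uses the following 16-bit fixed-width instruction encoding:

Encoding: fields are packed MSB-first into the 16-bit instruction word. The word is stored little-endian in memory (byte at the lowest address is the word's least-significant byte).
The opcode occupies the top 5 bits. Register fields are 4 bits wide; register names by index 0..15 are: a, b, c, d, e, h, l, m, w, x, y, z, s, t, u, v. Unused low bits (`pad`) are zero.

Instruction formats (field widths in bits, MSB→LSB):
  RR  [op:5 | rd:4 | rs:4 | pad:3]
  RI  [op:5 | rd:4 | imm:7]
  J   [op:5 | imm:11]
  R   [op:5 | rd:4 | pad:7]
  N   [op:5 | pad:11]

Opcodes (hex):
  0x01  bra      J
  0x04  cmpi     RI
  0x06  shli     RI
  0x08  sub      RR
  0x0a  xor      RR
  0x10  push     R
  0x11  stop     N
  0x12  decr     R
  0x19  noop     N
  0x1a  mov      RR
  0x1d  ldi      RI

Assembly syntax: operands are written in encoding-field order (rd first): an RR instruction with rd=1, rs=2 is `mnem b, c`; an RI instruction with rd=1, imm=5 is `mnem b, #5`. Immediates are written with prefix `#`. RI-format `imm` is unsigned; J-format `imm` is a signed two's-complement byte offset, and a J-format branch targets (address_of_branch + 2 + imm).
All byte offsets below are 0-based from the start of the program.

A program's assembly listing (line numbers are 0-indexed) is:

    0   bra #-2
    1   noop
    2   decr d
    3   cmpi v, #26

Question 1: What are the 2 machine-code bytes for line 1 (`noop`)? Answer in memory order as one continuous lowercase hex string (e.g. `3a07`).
00c8

line 1 (noop): pack op=0x19:5|pad=0:11 = 0xc800; little→ 00 c8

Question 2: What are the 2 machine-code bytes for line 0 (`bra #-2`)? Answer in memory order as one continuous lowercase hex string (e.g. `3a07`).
L0: bra op=0x1:5|imm=-2:11 ⇒ 0x0ffe ⇒ little fe 0f

fe0f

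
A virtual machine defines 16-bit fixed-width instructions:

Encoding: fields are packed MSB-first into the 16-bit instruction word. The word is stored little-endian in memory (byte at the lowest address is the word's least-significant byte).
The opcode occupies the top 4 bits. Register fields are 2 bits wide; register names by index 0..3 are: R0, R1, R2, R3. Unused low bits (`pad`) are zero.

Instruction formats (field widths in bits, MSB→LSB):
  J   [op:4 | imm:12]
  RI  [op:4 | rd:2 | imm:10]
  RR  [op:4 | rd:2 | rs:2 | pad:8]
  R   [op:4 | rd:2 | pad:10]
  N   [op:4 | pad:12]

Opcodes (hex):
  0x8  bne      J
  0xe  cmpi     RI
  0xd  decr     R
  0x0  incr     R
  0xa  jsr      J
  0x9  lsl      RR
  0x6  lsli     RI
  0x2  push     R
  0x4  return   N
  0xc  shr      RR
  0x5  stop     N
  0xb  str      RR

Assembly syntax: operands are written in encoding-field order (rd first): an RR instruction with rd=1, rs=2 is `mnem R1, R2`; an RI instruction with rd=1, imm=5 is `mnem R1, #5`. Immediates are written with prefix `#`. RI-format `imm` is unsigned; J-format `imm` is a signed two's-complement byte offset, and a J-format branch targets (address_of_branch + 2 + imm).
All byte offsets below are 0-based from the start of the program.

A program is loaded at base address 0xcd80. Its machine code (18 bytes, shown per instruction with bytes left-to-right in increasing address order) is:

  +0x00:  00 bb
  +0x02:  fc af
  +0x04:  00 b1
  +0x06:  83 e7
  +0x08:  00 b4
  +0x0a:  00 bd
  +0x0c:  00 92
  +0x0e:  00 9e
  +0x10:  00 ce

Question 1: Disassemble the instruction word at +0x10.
shr R3, R2

[10] 00 ce → 0xce00
  top 4b → 0xc → shr [RR]
  rd@[11:10]=0x3 ⇒ R3
  rs@[9:8]=0x2 ⇒ R2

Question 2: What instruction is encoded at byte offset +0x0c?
lsl R0, R2

[0c] 00 92 → 0x9200
  op=0x9200>>12=0x9 ⇒ lsl (RR)
  rd@[11:10]=0x0 ⇒ R0
  rs@[9:8]=0x2 ⇒ R2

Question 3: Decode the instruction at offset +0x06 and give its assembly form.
@+06  little-endian(83 e7) = 0xe783
  op=0xe783>>12=0xe ⇒ cmpi (RI)
  [11:10] rd=1 = R1
  [9:0] imm=899 = #899

cmpi R1, #899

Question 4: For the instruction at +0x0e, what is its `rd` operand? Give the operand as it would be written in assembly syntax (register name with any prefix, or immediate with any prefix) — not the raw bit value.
off 0x0e: read 00 9e as little → 0x9e00
  op=0x9e00>>12=0x9 ⇒ lsl (RR)
  rd@[11:10]=0x3 ⇒ R3
  rs@[9:8]=0x2 ⇒ R2

R3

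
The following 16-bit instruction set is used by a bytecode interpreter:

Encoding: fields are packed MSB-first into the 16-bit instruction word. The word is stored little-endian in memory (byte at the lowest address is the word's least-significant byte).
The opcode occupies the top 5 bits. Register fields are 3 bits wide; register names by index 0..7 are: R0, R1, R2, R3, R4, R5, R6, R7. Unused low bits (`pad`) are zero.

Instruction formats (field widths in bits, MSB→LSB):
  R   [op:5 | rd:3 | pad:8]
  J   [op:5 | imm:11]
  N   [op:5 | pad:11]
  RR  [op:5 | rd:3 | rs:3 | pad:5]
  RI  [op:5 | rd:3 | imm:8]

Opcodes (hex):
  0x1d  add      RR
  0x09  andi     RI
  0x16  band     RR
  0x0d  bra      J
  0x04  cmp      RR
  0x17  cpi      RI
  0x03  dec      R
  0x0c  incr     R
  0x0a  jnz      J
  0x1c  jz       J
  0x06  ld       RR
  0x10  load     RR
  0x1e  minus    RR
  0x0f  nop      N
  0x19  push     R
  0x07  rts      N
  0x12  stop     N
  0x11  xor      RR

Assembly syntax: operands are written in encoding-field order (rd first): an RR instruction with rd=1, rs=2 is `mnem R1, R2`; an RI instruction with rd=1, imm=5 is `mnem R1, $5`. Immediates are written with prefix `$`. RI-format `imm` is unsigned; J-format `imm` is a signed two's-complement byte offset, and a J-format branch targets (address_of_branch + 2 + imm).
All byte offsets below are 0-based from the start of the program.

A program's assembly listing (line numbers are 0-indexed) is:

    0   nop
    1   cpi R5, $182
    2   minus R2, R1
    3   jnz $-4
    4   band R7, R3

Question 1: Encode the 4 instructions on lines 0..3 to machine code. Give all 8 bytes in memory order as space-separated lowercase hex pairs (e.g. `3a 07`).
00 78 b6 bd 20 f2 fc 57

0. nop fields op=0xf:5|pad=0:11 → word 7800h → 00 78
1. cpi fields op=0x17:5|rd=5:3|imm=182:8 → word bdb6h → b6 bd
2. minus fields op=0x1e:5|rd=2:3|rs=1:3|pad=0:5 → word f220h → 20 f2
3. jnz fields op=0xa:5|imm=-4:11 → word 57fch → fc 57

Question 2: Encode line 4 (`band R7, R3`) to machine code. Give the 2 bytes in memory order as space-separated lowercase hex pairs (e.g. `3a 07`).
60 b7

L4: band op=0x16:5|rd=7:3|rs=3:3|pad=0:5 ⇒ 0xb760 ⇒ little 60 b7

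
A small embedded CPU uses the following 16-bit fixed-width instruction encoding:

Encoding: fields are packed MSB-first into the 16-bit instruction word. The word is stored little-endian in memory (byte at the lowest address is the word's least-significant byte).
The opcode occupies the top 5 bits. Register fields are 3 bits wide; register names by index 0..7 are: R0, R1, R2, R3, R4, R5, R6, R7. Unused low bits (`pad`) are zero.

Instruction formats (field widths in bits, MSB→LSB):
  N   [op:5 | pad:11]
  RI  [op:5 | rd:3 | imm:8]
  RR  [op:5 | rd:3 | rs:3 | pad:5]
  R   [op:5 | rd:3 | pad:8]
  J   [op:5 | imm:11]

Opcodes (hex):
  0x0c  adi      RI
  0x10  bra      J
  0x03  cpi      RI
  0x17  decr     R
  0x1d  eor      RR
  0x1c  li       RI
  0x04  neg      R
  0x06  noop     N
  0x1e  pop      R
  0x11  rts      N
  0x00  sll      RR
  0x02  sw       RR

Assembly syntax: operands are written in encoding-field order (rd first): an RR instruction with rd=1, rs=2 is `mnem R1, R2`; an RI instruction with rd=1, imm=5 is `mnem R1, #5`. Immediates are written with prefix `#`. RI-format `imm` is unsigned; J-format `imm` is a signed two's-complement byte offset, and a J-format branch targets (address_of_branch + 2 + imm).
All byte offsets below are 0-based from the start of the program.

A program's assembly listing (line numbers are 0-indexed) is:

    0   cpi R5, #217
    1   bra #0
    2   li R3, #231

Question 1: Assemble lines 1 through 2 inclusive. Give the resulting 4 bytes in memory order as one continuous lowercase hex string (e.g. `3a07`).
line 1 (bra): pack op=0x10:5|imm=0:11 = 0x8000; little→ 00 80
line 2 (li): pack op=0x1c:5|rd=3:3|imm=231:8 = 0xe3e7; little→ e7 e3

0080e7e3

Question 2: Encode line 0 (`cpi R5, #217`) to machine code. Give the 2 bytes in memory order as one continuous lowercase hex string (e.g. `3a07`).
L0: cpi op=0x3:5|rd=5:3|imm=217:8 ⇒ 0x1dd9 ⇒ little d9 1d

d91d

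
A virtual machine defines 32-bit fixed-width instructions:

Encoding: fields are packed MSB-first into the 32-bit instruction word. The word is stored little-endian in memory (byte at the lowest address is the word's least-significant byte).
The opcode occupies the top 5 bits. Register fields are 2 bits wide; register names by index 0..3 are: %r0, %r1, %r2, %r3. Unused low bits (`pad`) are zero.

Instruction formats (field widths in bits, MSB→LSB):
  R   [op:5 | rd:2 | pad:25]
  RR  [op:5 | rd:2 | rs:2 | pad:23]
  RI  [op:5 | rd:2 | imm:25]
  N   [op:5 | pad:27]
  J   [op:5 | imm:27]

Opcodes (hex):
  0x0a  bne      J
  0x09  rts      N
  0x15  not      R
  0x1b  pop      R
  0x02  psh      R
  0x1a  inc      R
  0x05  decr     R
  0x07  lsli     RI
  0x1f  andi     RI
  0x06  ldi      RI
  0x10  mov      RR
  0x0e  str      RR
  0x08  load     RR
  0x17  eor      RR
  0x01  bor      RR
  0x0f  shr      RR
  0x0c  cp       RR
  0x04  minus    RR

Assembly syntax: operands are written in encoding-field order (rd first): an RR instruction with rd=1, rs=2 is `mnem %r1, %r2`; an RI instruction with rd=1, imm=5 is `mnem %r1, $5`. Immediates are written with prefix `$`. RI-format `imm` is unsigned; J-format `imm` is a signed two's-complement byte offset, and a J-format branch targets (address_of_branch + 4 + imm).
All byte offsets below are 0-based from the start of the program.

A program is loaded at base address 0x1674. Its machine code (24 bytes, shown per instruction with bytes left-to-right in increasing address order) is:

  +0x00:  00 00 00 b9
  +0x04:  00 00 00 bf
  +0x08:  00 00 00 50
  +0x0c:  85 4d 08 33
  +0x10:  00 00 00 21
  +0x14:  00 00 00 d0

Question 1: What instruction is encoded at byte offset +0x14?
off 0x14: read 00 00 00 d0 as little → 0xd0000000
  op=0xd0000000>>27=0x1a ⇒ inc (R)
  rd@[26:25]=0x0 ⇒ %r0

inc %r0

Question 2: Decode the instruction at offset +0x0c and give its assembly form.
ldi %r1, $17321349

off 0x0c: read 85 4d 08 33 as little → 0x33084d85
  op=0x33084d85>>27=0x6 ⇒ ldi (RI)
  [26:25] rd=1 = %r1
  [24:0] imm=17321349 = $17321349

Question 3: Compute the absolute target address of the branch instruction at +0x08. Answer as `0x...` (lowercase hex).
0x1680

@+08  little-endian(00 00 00 50) = 0x50000000
  opcode bits[31:27]=0xa: bne/J
  imm@[26:0]=0x0 ⇒ $0
  target = base 0x1674 + off 0x08 + 4 + imm 0 = 0x1680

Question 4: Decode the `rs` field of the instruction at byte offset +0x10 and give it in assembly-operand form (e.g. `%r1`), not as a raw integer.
+0x10: 00 00 00 21 ⇒ word 0x21000000 (little)
  top 5b → 0x4 → minus [RR]
  rd@[26:25]=0x0 ⇒ %r0
  rs@[24:23]=0x2 ⇒ %r2

%r2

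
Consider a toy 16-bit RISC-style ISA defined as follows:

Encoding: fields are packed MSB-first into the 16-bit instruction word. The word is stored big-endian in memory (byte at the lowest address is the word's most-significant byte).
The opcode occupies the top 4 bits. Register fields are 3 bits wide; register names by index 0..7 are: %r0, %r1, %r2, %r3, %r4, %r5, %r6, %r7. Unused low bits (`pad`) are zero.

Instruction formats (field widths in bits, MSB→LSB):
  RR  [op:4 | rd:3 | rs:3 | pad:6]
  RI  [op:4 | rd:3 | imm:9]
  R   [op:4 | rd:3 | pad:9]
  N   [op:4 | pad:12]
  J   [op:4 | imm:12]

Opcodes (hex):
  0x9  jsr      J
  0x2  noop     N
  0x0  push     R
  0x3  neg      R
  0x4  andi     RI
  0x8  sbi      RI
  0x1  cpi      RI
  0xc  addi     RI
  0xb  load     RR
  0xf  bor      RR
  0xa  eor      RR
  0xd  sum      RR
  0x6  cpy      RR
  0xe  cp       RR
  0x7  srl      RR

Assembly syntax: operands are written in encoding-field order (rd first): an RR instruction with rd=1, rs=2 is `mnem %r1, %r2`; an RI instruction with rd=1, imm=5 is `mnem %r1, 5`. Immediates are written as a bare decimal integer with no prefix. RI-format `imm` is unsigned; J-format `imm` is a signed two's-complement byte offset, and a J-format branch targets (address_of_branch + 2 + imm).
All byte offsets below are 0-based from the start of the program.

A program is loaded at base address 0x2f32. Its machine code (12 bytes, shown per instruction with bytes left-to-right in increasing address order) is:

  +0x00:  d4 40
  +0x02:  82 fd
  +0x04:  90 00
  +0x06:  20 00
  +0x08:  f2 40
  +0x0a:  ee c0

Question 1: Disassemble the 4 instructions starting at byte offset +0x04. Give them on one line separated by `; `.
jsr 0; noop; bor %r1, %r1; cp %r7, %r3

off 0x04: read 90 00 as big → 0x9000
  top 4b → 0x9 → jsr [J]
  imm: (w>>0)&0xfff=0x0 → 0
off 0x06: read 20 00 as big → 0x2000
  top 4b → 0x2 → noop [N]
off 0x08: read f2 40 as big → 0xf240
  top 4b → 0xf → bor [RR]
  rd: (w>>9)&0x7=0x1 → %r1
  rs: (w>>6)&0x7=0x1 → %r1
off 0x0a: read ee c0 as big → 0xeec0
  top 4b → 0xe → cp [RR]
  rd: (w>>9)&0x7=0x7 → %r7
  rs: (w>>6)&0x7=0x3 → %r3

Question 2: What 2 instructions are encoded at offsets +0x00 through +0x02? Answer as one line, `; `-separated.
sum %r2, %r1; sbi %r1, 253

[00] d4 40 → 0xd440
  top 4b → 0xd → sum [RR]
  [11:9] rd=2 = %r2
  [8:6] rs=1 = %r1
[02] 82 fd → 0x82fd
  top 4b → 0x8 → sbi [RI]
  [11:9] rd=1 = %r1
  [8:0] imm=253 = 253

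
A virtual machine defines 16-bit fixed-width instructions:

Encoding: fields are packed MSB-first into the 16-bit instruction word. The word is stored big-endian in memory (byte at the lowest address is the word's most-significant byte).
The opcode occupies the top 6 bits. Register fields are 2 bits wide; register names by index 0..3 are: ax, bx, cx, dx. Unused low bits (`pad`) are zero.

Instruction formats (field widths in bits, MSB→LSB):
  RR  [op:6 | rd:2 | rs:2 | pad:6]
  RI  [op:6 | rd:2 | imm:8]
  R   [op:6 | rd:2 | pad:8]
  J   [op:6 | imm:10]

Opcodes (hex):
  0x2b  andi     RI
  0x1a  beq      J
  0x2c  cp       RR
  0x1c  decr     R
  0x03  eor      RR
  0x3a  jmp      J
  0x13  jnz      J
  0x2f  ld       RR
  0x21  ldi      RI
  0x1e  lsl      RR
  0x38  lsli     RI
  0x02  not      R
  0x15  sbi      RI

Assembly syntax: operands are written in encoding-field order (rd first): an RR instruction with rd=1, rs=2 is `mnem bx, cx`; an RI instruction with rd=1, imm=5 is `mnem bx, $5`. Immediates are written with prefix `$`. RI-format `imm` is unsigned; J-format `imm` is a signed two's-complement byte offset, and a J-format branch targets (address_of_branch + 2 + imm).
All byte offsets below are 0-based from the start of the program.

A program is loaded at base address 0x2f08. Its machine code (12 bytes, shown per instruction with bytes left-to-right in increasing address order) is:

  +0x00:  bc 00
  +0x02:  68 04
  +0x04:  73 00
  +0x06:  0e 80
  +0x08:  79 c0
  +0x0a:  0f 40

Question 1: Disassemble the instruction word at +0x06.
eor cx, cx

@+06  big-endian(0e 80) = 0x0e80
  opcode bits[15:10]=0x3: eor/RR
  [9:8] rd=2 = cx
  [7:6] rs=2 = cx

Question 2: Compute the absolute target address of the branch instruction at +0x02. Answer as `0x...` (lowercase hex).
+0x02: 68 04 ⇒ word 0x6804 (big)
  op=0x6804>>10=0x1a ⇒ beq (J)
  imm@[9:0]=0x4 ⇒ $4
  target = base 0x2f08 + off 0x02 + 2 + imm 4 = 0x2f10

0x2f10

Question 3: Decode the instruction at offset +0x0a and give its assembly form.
@+0a  big-endian(0f 40) = 0x0f40
  opcode bits[15:10]=0x3: eor/RR
  rd: (w>>8)&0x3=0x3 → dx
  rs: (w>>6)&0x3=0x1 → bx

eor dx, bx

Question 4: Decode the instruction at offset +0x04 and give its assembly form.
+0x04: 73 00 ⇒ word 0x7300 (big)
  opcode bits[15:10]=0x1c: decr/R
  [9:8] rd=3 = dx

decr dx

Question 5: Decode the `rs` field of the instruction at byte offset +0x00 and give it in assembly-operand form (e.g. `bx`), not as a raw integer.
[00] bc 00 → 0xbc00
  top 6b → 0x2f → ld [RR]
  rd: (w>>8)&0x3=0x0 → ax
  rs: (w>>6)&0x3=0x0 → ax

ax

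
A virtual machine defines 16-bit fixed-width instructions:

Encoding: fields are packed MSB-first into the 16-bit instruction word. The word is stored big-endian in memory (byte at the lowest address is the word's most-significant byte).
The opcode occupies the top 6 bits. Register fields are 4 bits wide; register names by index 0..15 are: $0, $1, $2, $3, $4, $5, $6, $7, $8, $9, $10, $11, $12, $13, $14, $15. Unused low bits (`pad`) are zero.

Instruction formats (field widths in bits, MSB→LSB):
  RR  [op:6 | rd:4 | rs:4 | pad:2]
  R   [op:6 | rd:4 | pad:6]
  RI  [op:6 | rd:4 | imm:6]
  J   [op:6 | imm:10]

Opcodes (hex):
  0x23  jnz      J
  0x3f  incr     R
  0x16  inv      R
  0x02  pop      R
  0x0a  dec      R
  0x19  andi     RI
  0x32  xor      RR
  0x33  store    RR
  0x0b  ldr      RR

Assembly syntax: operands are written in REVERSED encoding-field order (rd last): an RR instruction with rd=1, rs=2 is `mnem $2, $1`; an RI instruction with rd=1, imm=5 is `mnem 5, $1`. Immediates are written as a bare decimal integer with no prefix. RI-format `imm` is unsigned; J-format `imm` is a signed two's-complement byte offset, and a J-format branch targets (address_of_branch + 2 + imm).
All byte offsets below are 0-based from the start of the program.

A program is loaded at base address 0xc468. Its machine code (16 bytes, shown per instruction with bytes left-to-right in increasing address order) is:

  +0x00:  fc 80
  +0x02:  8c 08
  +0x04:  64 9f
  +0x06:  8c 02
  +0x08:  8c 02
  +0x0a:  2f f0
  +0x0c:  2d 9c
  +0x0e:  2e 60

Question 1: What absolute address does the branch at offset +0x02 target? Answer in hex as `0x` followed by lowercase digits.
0xc474

[02] 8c 08 → 0x8c08
  opcode bits[15:10]=0x23: jnz/J
  imm: (w>>0)&0x3ff=0x8 → 8
  target = base 0xc468 + off 0x02 + 2 + imm 8 = 0xc474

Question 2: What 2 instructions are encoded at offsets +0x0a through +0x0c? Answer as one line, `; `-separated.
off 0x0a: read 2f f0 as big → 0x2ff0
  top 6b → 0xb → ldr [RR]
  rd: (w>>6)&0xf=0xf → $15
  rs: (w>>2)&0xf=0xc → $12
off 0x0c: read 2d 9c as big → 0x2d9c
  top 6b → 0xb → ldr [RR]
  rd: (w>>6)&0xf=0x6 → $6
  rs: (w>>2)&0xf=0x7 → $7

ldr $12, $15; ldr $7, $6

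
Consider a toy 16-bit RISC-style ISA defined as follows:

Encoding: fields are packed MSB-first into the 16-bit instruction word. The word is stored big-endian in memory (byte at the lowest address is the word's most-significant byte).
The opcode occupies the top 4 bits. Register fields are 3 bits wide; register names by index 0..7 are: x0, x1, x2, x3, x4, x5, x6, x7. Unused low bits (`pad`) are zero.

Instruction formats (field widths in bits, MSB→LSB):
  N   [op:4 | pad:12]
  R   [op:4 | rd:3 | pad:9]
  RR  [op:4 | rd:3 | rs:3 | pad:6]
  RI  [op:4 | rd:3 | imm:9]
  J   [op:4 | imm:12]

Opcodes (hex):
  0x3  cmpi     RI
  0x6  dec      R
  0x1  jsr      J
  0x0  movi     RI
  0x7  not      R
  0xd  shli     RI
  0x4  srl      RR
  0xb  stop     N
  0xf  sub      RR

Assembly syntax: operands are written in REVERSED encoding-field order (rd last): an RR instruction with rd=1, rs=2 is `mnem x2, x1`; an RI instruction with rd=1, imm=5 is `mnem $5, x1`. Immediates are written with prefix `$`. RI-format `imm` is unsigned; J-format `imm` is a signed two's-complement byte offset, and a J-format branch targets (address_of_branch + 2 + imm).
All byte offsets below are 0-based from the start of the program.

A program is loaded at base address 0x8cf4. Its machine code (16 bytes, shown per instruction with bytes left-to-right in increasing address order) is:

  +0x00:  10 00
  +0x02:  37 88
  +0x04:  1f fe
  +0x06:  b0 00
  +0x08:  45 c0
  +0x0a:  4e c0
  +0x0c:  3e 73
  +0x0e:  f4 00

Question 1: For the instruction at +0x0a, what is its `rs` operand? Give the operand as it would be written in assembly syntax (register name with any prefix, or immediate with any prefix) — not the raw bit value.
x3

+0x0a: 4e c0 ⇒ word 0x4ec0 (big)
  top 4b → 0x4 → srl [RR]
  [11:9] rd=7 = x7
  [8:6] rs=3 = x3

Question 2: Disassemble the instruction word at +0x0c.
cmpi $115, x7

off 0x0c: read 3e 73 as big → 0x3e73
  op=0x3e73>>12=0x3 ⇒ cmpi (RI)
  [11:9] rd=7 = x7
  [8:0] imm=115 = $115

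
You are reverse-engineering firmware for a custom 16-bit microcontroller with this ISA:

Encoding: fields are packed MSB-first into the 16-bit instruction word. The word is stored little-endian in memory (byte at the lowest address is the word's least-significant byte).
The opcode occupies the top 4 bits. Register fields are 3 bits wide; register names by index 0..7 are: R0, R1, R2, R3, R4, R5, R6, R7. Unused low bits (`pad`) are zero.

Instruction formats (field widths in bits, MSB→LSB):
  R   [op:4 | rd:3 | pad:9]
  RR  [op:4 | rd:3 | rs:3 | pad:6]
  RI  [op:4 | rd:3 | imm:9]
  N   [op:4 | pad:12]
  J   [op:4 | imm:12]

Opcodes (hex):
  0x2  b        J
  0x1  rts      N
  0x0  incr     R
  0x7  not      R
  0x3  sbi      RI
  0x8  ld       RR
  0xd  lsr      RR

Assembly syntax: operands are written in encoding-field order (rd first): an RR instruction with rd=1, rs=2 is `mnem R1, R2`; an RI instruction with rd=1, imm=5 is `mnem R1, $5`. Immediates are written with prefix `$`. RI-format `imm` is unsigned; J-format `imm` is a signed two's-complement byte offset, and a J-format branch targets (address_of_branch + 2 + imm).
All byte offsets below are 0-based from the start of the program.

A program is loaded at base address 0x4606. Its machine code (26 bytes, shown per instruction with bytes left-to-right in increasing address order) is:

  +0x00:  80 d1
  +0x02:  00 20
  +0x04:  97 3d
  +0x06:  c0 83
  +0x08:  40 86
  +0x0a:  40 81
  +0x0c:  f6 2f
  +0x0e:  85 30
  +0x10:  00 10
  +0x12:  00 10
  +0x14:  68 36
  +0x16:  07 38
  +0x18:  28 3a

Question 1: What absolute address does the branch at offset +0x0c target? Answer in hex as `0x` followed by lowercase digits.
0x460a

@+0c  little-endian(f6 2f) = 0x2ff6
  top 4b → 0x2 → b [J]
  [11:0] imm=4086 (s12→-10) = $-10
  target = base 0x4606 + off 0x0c + 2 + imm -10 = 0x460a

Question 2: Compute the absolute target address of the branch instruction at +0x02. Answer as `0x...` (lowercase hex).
0x460a

off 0x02: read 00 20 as little → 0x2000
  opcode bits[15:12]=0x2: b/J
  imm: (w>>0)&0xfff=0x0 → $0
  target = base 0x4606 + off 0x02 + 2 + imm 0 = 0x460a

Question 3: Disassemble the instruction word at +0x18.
sbi R5, $40

off 0x18: read 28 3a as little → 0x3a28
  op=0x3a28>>12=0x3 ⇒ sbi (RI)
  [11:9] rd=5 = R5
  [8:0] imm=40 = $40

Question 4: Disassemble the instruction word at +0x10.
rts

[10] 00 10 → 0x1000
  op=0x1000>>12=0x1 ⇒ rts (N)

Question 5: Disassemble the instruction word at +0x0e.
[0e] 85 30 → 0x3085
  op=0x3085>>12=0x3 ⇒ sbi (RI)
  rd: (w>>9)&0x7=0x0 → R0
  imm: (w>>0)&0x1ff=0x85 → $133

sbi R0, $133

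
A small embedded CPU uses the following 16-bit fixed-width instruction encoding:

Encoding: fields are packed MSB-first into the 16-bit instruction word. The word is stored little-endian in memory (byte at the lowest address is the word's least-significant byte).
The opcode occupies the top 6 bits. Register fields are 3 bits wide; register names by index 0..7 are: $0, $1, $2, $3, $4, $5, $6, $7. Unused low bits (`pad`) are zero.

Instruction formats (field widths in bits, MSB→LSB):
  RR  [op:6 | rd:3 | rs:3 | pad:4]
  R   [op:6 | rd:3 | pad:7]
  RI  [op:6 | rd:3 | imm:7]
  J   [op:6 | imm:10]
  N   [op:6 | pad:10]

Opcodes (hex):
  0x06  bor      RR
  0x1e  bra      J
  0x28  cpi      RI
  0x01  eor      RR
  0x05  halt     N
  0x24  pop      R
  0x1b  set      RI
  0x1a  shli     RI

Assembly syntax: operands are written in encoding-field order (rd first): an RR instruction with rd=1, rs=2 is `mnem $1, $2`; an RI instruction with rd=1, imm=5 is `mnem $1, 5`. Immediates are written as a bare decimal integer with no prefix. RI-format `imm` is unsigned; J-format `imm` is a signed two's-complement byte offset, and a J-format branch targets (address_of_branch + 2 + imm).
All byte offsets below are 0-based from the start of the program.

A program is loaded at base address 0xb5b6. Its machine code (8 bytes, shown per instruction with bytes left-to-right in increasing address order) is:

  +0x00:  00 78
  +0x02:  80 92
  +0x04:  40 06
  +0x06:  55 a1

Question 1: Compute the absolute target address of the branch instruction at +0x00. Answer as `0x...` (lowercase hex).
0xb5b8

@+00  little-endian(00 78) = 0x7800
  top 6b → 0x1e → bra [J]
  imm@[9:0]=0x0 ⇒ 0
  target = base 0xb5b6 + off 0x00 + 2 + imm 0 = 0xb5b8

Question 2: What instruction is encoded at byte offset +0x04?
+0x04: 40 06 ⇒ word 0x0640 (little)
  opcode bits[15:10]=0x1: eor/RR
  [9:7] rd=4 = $4
  [6:4] rs=4 = $4

eor $4, $4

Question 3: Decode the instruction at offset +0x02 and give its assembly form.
@+02  little-endian(80 92) = 0x9280
  op=0x9280>>10=0x24 ⇒ pop (R)
  rd: (w>>7)&0x7=0x5 → $5

pop $5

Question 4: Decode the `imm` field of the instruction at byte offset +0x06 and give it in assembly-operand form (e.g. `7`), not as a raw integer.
85

@+06  little-endian(55 a1) = 0xa155
  op=0xa155>>10=0x28 ⇒ cpi (RI)
  rd: (w>>7)&0x7=0x2 → $2
  imm: (w>>0)&0x7f=0x55 → 85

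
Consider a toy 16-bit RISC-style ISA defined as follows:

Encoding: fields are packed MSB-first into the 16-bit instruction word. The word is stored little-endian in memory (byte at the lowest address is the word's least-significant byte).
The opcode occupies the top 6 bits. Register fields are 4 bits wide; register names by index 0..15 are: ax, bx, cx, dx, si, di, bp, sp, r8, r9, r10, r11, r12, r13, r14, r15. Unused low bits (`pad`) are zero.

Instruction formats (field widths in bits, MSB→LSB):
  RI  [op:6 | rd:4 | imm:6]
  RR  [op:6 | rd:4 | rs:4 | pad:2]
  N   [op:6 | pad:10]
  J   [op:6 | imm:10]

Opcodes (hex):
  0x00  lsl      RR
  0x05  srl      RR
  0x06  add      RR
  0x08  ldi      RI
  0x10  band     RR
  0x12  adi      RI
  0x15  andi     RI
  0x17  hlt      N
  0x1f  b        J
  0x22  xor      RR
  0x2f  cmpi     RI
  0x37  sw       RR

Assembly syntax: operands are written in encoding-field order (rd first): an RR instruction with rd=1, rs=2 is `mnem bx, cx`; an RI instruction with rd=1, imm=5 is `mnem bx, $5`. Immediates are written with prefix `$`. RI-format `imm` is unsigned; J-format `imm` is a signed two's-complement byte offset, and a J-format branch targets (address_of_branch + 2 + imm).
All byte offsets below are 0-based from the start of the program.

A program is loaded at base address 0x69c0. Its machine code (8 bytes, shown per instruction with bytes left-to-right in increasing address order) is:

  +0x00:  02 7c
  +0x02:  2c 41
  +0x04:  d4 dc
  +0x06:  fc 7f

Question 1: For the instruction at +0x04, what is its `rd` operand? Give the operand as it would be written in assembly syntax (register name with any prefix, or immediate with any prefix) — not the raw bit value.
dx

off 0x04: read d4 dc as little → 0xdcd4
  opcode bits[15:10]=0x37: sw/RR
  [9:6] rd=3 = dx
  [5:2] rs=5 = di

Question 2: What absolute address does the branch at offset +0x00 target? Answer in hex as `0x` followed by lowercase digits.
off 0x00: read 02 7c as little → 0x7c02
  top 6b → 0x1f → b [J]
  [9:0] imm=2 = $2
  target = base 0x69c0 + off 0x00 + 2 + imm 2 = 0x69c4

0x69c4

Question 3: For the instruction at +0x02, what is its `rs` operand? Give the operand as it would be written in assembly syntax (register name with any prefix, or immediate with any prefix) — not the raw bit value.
r11

+0x02: 2c 41 ⇒ word 0x412c (little)
  op=0x412c>>10=0x10 ⇒ band (RR)
  rd: (w>>6)&0xf=0x4 → si
  rs: (w>>2)&0xf=0xb → r11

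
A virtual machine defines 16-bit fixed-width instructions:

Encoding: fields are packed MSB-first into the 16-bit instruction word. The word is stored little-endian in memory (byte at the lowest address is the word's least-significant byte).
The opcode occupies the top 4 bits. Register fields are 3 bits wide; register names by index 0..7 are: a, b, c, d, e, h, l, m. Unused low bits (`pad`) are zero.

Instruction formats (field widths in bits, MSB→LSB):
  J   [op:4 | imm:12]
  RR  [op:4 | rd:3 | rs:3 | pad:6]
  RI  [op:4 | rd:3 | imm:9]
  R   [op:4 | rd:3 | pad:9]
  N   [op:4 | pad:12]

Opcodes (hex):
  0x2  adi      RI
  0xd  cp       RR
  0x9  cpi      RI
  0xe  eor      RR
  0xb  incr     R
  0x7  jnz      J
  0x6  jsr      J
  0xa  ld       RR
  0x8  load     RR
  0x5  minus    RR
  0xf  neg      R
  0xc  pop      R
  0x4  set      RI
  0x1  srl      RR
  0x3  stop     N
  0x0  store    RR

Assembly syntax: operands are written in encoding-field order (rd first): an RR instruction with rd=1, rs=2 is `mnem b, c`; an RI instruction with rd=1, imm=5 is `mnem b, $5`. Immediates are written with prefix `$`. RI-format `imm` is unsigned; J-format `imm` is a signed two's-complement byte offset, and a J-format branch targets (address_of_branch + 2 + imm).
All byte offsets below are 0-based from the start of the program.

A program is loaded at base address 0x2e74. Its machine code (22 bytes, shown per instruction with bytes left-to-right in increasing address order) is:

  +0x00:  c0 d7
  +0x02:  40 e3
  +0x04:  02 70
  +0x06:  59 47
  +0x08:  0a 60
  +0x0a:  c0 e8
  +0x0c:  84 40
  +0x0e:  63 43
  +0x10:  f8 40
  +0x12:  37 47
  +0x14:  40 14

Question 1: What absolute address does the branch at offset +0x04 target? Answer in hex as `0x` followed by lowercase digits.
0x2e7c

+0x04: 02 70 ⇒ word 0x7002 (little)
  top 4b → 0x7 → jnz [J]
  imm@[11:0]=0x2 ⇒ $2
  target = base 0x2e74 + off 0x04 + 2 + imm 2 = 0x2e7c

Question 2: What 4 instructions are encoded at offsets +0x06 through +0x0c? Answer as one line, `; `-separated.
set d, $345; jsr $10; eor e, d; set a, $132

+0x06: 59 47 ⇒ word 0x4759 (little)
  opcode bits[15:12]=0x4: set/RI
  rd@[11:9]=0x3 ⇒ d
  imm@[8:0]=0x159 ⇒ $345
+0x08: 0a 60 ⇒ word 0x600a (little)
  opcode bits[15:12]=0x6: jsr/J
  imm@[11:0]=0xa ⇒ $10
+0x0a: c0 e8 ⇒ word 0xe8c0 (little)
  opcode bits[15:12]=0xe: eor/RR
  rd@[11:9]=0x4 ⇒ e
  rs@[8:6]=0x3 ⇒ d
+0x0c: 84 40 ⇒ word 0x4084 (little)
  opcode bits[15:12]=0x4: set/RI
  rd@[11:9]=0x0 ⇒ a
  imm@[8:0]=0x84 ⇒ $132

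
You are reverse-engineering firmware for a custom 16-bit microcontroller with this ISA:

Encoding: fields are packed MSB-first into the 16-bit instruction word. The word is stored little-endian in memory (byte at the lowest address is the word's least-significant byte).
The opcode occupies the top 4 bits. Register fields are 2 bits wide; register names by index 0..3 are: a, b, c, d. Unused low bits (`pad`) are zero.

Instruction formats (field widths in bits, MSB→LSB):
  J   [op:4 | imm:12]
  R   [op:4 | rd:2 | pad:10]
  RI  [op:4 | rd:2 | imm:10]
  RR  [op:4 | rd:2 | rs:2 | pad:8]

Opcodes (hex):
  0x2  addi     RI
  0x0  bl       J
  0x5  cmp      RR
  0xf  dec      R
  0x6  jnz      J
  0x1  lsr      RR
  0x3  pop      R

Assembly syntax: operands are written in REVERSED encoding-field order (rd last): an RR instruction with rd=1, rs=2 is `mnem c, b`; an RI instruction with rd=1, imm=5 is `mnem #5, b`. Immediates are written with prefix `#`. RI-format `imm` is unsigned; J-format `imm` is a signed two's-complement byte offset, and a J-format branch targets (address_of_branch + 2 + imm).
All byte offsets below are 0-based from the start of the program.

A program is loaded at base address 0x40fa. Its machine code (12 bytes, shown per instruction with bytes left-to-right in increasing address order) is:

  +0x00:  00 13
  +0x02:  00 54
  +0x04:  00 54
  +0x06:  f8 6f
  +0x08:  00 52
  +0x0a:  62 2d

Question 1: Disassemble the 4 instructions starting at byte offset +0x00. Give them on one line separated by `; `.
lsr d, a; cmp a, b; cmp a, b; jnz #-8

[00] 00 13 → 0x1300
  top 4b → 0x1 → lsr [RR]
  rd@[11:10]=0x0 ⇒ a
  rs@[9:8]=0x3 ⇒ d
[02] 00 54 → 0x5400
  top 4b → 0x5 → cmp [RR]
  rd@[11:10]=0x1 ⇒ b
  rs@[9:8]=0x0 ⇒ a
[04] 00 54 → 0x5400
  top 4b → 0x5 → cmp [RR]
  rd@[11:10]=0x1 ⇒ b
  rs@[9:8]=0x0 ⇒ a
[06] f8 6f → 0x6ff8
  top 4b → 0x6 → jnz [J]
  imm@[11:0]=0xff8 (s12→-8) ⇒ #-8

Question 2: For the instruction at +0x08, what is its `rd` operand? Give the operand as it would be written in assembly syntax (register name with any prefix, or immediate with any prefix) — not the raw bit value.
off 0x08: read 00 52 as little → 0x5200
  opcode bits[15:12]=0x5: cmp/RR
  [11:10] rd=0 = a
  [9:8] rs=2 = c

a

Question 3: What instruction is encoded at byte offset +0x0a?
addi #354, d

+0x0a: 62 2d ⇒ word 0x2d62 (little)
  top 4b → 0x2 → addi [RI]
  rd@[11:10]=0x3 ⇒ d
  imm@[9:0]=0x162 ⇒ #354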